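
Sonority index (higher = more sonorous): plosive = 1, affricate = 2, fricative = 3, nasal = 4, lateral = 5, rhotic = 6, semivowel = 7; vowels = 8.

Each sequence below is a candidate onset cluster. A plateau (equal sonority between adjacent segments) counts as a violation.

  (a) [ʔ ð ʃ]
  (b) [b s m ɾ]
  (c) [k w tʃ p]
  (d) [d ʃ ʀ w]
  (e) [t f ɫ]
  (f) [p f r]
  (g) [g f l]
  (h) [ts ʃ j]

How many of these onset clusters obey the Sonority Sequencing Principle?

6

(a) [ʔ ð ʃ]: profile 1-3-3 — violates.
(b) [b s m ɾ]: profile 1-3-4-6 — obeys.
(c) [k w tʃ p]: profile 1-7-2-1 — violates.
(d) [d ʃ ʀ w]: profile 1-3-6-7 — obeys.
(e) [t f ɫ]: profile 1-3-5 — obeys.
(f) [p f r]: profile 1-3-6 — obeys.
(g) [g f l]: profile 1-3-5 — obeys.
(h) [ts ʃ j]: profile 2-3-7 — obeys.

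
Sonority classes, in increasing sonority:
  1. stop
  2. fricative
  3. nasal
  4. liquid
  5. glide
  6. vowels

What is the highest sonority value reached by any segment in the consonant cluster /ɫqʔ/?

4

/ɫ/: liquid = 4.
/q/: stop = 1.
/ʔ/: stop = 1.
The maximum is 4.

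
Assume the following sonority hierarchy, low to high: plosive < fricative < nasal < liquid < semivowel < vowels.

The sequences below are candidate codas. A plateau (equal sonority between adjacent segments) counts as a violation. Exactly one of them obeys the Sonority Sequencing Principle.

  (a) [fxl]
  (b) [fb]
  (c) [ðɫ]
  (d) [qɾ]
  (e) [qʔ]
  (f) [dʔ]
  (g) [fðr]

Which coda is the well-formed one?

b

(a) [fxl]: profile 2-2-4 — violates.
(b) [fb]: profile 2-1 — obeys.
(c) [ðɫ]: profile 2-4 — violates.
(d) [qɾ]: profile 1-4 — violates.
(e) [qʔ]: profile 1-1 — violates.
(f) [dʔ]: profile 1-1 — violates.
(g) [fðr]: profile 2-2-4 — violates.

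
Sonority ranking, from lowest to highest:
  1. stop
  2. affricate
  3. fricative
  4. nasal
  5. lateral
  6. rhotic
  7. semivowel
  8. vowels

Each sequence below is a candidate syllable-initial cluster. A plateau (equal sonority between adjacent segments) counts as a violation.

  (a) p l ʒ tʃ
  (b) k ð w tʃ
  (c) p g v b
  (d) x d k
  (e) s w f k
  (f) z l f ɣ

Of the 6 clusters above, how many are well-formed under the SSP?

(a) p l ʒ tʃ: profile 1-5-3-2 — violates.
(b) k ð w tʃ: profile 1-3-7-2 — violates.
(c) p g v b: profile 1-1-3-1 — violates.
(d) x d k: profile 3-1-1 — violates.
(e) s w f k: profile 3-7-3-1 — violates.
(f) z l f ɣ: profile 3-5-3-3 — violates.

0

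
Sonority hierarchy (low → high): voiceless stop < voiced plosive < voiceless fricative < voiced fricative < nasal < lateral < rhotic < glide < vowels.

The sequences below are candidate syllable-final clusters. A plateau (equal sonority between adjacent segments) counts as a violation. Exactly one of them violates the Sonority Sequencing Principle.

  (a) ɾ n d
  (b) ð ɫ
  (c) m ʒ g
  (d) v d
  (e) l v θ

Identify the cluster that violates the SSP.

(a) 7-5-2 → obeys
(b) 4-6 → violates
(c) 5-4-2 → obeys
(d) 4-2 → obeys
(e) 6-4-3 → obeys

b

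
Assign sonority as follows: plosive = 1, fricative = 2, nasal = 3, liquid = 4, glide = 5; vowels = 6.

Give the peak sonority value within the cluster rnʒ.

4

/r/ — liquid, sonority 4.
/n/ — nasal, sonority 3.
/ʒ/ — fricative, sonority 2.
The maximum is 4.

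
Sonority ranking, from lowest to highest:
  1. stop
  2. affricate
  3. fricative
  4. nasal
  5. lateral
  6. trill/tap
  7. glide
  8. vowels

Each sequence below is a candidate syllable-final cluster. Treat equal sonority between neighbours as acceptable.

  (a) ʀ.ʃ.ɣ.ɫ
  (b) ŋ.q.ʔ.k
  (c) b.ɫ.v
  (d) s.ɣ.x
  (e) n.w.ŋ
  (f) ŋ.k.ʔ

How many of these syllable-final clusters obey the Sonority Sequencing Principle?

(a) 6-3-3-5 → violates
(b) 4-1-1-1 → obeys
(c) 1-5-3 → violates
(d) 3-3-3 → obeys
(e) 4-7-4 → violates
(f) 4-1-1 → obeys

3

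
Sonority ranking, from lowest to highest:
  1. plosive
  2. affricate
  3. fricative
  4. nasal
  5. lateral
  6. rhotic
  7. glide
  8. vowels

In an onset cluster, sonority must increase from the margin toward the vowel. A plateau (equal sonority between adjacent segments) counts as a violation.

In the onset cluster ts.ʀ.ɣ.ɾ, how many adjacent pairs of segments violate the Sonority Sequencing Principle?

1

/ts/ — affricate, sonority 2.
/ʀ/ — rhotic, sonority 6.
/ɣ/ — fricative, sonority 3.
/ɾ/ — rhotic, sonority 6.
/ts/→/ʀ/: 2→6 (rises) — ok.
/ʀ/→/ɣ/: 6→3 (does not rise) — violation.
/ɣ/→/ɾ/: 3→6 (rises) — ok.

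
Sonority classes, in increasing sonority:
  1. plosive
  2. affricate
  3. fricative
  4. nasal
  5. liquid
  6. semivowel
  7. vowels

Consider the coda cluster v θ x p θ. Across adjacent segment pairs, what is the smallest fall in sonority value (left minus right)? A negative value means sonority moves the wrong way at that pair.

/v/: fricative = 3.
/θ/: fricative = 3.
/x/: fricative = 3.
/p/: plosive = 1.
/θ/: fricative = 3.
/v/→/θ/: change +0.
/θ/→/x/: change +0.
/x/→/p/: change +2.
/p/→/θ/: change -2.
Minimum = -2.

-2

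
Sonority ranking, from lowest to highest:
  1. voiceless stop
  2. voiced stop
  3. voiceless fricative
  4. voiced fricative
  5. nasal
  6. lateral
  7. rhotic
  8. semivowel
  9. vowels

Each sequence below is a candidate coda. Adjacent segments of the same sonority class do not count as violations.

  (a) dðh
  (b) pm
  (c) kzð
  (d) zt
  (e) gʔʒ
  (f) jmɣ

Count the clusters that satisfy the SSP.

2

(a) sonority 2-4-3: ill-formed.
(b) sonority 1-5: ill-formed.
(c) sonority 1-4-4: ill-formed.
(d) sonority 4-1: well-formed.
(e) sonority 2-1-4: ill-formed.
(f) sonority 8-5-4: well-formed.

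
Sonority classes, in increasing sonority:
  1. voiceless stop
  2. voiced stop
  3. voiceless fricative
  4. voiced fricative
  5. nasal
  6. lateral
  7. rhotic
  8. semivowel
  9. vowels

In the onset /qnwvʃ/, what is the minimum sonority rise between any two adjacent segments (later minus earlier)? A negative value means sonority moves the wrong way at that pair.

/q/ is a voiceless stop (sonority 1).
/n/ is a nasal (sonority 5).
/w/ is a semivowel (sonority 8).
/v/ is a voiced fricative (sonority 4).
/ʃ/ is a voiceless fricative (sonority 3).
/q/→/n/: change +4.
/n/→/w/: change +3.
/w/→/v/: change -4.
/v/→/ʃ/: change -1.
Minimum = -4.

-4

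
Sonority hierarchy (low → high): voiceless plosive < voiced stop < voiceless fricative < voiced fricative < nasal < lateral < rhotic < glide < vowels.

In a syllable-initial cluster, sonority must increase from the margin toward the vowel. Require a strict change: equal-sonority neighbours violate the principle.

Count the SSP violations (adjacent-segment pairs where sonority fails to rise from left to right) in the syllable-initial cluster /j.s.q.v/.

2

/j/ is a glide (sonority 8).
/s/ is a voiceless fricative (sonority 3).
/q/ is a voiceless plosive (sonority 1).
/v/ is a voiced fricative (sonority 4).
/j/→/s/: 8→3 (does not rise) — violation.
/s/→/q/: 3→1 (does not rise) — violation.
/q/→/v/: 1→4 (rises) — ok.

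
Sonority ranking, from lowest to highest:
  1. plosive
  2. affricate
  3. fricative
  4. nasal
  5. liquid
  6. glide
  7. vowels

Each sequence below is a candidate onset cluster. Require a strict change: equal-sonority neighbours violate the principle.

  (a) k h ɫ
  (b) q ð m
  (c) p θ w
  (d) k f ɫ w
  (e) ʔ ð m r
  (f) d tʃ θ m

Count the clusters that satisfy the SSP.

6

(a) 1-3-5 → obeys
(b) 1-3-4 → obeys
(c) 1-3-6 → obeys
(d) 1-3-5-6 → obeys
(e) 1-3-4-5 → obeys
(f) 1-2-3-4 → obeys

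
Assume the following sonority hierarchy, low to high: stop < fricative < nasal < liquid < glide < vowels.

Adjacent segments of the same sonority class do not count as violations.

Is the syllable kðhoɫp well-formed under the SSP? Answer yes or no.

Onset: /k/ is a stop (sonority 1), /ð/ is a fricative (sonority 2), /h/ is a fricative (sonority 2); then the nucleus /o/ (sonority 6).
Onset profile 1-2-2-6 — rises to the nucleus.
Coda: /ɫ/ is a liquid (sonority 4), /p/ is a stop (sonority 1).
Coda profile 6-4-1 — falls from the nucleus.

yes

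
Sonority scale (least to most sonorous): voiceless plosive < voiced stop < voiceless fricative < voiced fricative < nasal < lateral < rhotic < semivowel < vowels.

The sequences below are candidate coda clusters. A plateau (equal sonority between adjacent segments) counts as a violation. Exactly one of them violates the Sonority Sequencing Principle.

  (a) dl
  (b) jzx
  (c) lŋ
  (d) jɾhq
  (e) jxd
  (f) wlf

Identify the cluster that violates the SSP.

(a) sonority 2-6: ill-formed.
(b) sonority 8-4-3: well-formed.
(c) sonority 6-5: well-formed.
(d) sonority 8-7-3-1: well-formed.
(e) sonority 8-3-2: well-formed.
(f) sonority 8-6-3: well-formed.

a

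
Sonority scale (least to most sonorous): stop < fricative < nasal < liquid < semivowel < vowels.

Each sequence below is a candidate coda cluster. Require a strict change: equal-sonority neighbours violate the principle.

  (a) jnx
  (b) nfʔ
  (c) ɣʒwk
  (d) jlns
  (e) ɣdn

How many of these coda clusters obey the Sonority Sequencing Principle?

3

(a) sonority 5-3-2: well-formed.
(b) sonority 3-2-1: well-formed.
(c) sonority 2-2-5-1: ill-formed.
(d) sonority 5-4-3-2: well-formed.
(e) sonority 2-1-3: ill-formed.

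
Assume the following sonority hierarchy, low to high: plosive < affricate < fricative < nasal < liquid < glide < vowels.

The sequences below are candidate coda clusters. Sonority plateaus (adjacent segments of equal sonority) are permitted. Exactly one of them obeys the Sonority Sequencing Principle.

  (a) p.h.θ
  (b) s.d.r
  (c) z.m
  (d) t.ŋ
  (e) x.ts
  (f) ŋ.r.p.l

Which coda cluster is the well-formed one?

(a) 1-3-3 → violates
(b) 3-1-5 → violates
(c) 3-4 → violates
(d) 1-4 → violates
(e) 3-2 → obeys
(f) 4-5-1-5 → violates

e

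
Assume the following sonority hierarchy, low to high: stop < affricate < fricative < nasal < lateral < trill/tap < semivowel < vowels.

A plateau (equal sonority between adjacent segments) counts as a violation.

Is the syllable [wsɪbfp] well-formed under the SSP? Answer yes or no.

Onset: /w/ is a semivowel (sonority 7), /s/ is a fricative (sonority 3); then the nucleus /ɪ/ (sonority 8).
Onset profile 7-3-8 — does not strictly rise throughout.
Coda: /b/ is a stop (sonority 1), /f/ is a fricative (sonority 3), /p/ is a stop (sonority 1).
Coda profile 8-1-3-1 — does not strictly fall throughout.

no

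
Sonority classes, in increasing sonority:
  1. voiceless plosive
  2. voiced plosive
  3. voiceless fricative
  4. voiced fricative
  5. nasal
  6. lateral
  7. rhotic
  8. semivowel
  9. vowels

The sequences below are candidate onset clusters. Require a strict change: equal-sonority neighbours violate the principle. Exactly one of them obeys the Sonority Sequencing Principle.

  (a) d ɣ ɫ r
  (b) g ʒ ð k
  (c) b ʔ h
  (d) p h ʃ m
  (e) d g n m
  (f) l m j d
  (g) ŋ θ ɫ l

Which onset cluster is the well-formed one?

a

(a) d ɣ ɫ r: profile 2-4-6-7 — obeys.
(b) g ʒ ð k: profile 2-4-4-1 — violates.
(c) b ʔ h: profile 2-1-3 — violates.
(d) p h ʃ m: profile 1-3-3-5 — violates.
(e) d g n m: profile 2-2-5-5 — violates.
(f) l m j d: profile 6-5-8-2 — violates.
(g) ŋ θ ɫ l: profile 5-3-6-6 — violates.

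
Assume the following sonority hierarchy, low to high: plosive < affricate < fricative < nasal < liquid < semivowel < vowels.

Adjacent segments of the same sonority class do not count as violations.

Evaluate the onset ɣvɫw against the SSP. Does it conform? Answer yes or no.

yes

/ɣ/ is a fricative (sonority 3).
/v/ is a fricative (sonority 3).
/ɫ/ is a liquid (sonority 5).
/w/ is a semivowel (sonority 6).
The profile 3-3-5-6 is non-decreasing (plateaus allowed), so the onset satisfies the SSP.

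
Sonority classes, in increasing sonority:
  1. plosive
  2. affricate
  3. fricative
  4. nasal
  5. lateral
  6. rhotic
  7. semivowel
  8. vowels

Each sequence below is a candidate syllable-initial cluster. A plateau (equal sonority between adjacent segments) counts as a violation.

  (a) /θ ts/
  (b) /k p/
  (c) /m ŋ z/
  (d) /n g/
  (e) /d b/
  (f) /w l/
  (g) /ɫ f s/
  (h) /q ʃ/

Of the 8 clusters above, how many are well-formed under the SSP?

1

(a) 3-2 → violates
(b) 1-1 → violates
(c) 4-4-3 → violates
(d) 4-1 → violates
(e) 1-1 → violates
(f) 7-5 → violates
(g) 5-3-3 → violates
(h) 1-3 → obeys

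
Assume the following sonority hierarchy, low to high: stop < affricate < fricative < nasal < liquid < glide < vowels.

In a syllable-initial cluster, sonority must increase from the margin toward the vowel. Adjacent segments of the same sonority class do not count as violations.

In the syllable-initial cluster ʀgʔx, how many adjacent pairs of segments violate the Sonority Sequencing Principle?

/ʀ/: liquid = 5.
/g/: stop = 1.
/ʔ/: stop = 1.
/x/: fricative = 3.
/ʀ/→/g/: 5→1 (does not rise) — violation.
/g/→/ʔ/: 1→1 (plateau, allowed) — ok.
/ʔ/→/x/: 1→3 (rises) — ok.

1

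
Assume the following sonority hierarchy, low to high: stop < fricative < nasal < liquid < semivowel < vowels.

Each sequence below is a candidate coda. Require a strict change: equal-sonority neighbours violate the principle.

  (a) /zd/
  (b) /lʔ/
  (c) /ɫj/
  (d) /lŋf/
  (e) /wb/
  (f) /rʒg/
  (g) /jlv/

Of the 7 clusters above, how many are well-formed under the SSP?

(a) 2-1 → obeys
(b) 4-1 → obeys
(c) 4-5 → violates
(d) 4-3-2 → obeys
(e) 5-1 → obeys
(f) 4-2-1 → obeys
(g) 5-4-2 → obeys

6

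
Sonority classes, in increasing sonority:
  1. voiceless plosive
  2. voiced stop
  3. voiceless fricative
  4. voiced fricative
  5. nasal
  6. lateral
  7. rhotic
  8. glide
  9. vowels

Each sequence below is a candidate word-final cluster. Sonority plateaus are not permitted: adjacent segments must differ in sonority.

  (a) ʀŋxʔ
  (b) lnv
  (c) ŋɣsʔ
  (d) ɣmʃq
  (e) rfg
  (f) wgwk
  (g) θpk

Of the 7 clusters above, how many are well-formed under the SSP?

(a) 7-5-3-1 → obeys
(b) 6-5-4 → obeys
(c) 5-4-3-1 → obeys
(d) 4-5-3-1 → violates
(e) 7-3-2 → obeys
(f) 8-2-8-1 → violates
(g) 3-1-1 → violates

4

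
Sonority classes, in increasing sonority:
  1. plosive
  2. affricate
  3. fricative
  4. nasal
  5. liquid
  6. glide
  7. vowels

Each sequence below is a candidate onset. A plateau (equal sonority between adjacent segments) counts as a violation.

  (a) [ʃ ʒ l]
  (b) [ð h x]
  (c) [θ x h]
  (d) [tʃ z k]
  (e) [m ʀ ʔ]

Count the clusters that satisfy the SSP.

(a) [ʃ ʒ l]: profile 3-3-5 — violates.
(b) [ð h x]: profile 3-3-3 — violates.
(c) [θ x h]: profile 3-3-3 — violates.
(d) [tʃ z k]: profile 2-3-1 — violates.
(e) [m ʀ ʔ]: profile 4-5-1 — violates.

0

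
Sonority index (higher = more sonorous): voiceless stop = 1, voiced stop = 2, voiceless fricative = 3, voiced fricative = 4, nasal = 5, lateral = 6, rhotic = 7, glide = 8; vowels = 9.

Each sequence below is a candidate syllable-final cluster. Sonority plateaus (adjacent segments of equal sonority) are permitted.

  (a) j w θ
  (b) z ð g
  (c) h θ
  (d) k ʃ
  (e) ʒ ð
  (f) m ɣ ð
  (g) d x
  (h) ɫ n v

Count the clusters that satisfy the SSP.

6

(a) sonority 8-8-3: well-formed.
(b) sonority 4-4-2: well-formed.
(c) sonority 3-3: well-formed.
(d) sonority 1-3: ill-formed.
(e) sonority 4-4: well-formed.
(f) sonority 5-4-4: well-formed.
(g) sonority 2-3: ill-formed.
(h) sonority 6-5-4: well-formed.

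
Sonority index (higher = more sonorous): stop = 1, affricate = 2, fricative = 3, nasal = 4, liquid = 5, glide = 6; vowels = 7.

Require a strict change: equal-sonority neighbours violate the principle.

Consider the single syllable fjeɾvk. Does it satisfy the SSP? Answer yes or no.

Onset: /f/ is a fricative (sonority 3), /j/ is a glide (sonority 6); then the nucleus /e/ (sonority 7).
Onset profile 3-6-7 — rises to the nucleus.
Coda: /ɾ/ is a liquid (sonority 5), /v/ is a fricative (sonority 3), /k/ is a stop (sonority 1).
Coda profile 7-5-3-1 — falls from the nucleus.

yes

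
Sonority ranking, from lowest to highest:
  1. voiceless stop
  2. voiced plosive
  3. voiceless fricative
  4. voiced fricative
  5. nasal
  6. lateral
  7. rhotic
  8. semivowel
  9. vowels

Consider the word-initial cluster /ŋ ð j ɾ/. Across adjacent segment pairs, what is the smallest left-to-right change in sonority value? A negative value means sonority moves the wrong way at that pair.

-1

/ŋ/ is a nasal (sonority 5).
/ð/ is a voiced fricative (sonority 4).
/j/ is a semivowel (sonority 8).
/ɾ/ is a rhotic (sonority 7).
/ŋ/→/ð/: change -1.
/ð/→/j/: change +4.
/j/→/ɾ/: change -1.
Minimum = -1.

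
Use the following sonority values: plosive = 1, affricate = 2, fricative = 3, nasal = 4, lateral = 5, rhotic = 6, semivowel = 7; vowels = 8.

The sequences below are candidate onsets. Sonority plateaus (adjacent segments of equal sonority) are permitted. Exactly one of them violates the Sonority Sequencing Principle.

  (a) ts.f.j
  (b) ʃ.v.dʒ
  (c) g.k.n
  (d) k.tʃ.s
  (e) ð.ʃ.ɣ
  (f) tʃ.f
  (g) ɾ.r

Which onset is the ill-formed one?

b

(a) sonority 2-3-7: well-formed.
(b) sonority 3-3-2: ill-formed.
(c) sonority 1-1-4: well-formed.
(d) sonority 1-2-3: well-formed.
(e) sonority 3-3-3: well-formed.
(f) sonority 2-3: well-formed.
(g) sonority 6-6: well-formed.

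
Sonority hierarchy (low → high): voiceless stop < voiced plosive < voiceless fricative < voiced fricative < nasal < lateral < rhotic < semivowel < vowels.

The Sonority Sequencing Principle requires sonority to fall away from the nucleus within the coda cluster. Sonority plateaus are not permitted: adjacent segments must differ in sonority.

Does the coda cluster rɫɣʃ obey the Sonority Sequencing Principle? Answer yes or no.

yes

/r/ is a rhotic (sonority 7).
/ɫ/ is a lateral (sonority 6).
/ɣ/ is a voiced fricative (sonority 4).
/ʃ/ is a voiceless fricative (sonority 3).
The profile 7-6-4-3 strictly falls, so the coda cluster satisfies the SSP.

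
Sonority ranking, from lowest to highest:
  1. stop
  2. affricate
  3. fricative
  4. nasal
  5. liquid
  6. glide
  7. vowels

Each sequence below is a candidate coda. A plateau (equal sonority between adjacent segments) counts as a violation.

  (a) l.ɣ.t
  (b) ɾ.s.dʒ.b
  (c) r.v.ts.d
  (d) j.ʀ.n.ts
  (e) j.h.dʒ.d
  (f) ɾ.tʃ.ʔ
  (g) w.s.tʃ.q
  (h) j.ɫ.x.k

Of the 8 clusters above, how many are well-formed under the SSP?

8

(a) l.ɣ.t: profile 5-3-1 — obeys.
(b) ɾ.s.dʒ.b: profile 5-3-2-1 — obeys.
(c) r.v.ts.d: profile 5-3-2-1 — obeys.
(d) j.ʀ.n.ts: profile 6-5-4-2 — obeys.
(e) j.h.dʒ.d: profile 6-3-2-1 — obeys.
(f) ɾ.tʃ.ʔ: profile 5-2-1 — obeys.
(g) w.s.tʃ.q: profile 6-3-2-1 — obeys.
(h) j.ɫ.x.k: profile 6-5-3-1 — obeys.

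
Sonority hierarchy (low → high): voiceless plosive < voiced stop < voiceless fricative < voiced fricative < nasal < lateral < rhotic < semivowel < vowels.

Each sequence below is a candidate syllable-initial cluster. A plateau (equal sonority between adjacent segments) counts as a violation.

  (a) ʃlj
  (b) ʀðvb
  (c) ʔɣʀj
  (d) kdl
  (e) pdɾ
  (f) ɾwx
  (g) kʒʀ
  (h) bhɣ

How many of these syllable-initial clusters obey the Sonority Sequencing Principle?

6

(a) 3-6-8 → obeys
(b) 7-4-4-2 → violates
(c) 1-4-7-8 → obeys
(d) 1-2-6 → obeys
(e) 1-2-7 → obeys
(f) 7-8-3 → violates
(g) 1-4-7 → obeys
(h) 2-3-4 → obeys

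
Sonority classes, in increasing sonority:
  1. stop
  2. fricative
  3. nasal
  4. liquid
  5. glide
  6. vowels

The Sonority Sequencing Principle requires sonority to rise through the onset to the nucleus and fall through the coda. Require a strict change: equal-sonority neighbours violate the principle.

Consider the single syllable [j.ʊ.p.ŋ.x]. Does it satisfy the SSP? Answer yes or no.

Onset: /j/ is a glide (sonority 5); then the nucleus /ʊ/ (sonority 6).
Onset profile 5-6 — rises to the nucleus.
Coda: /p/ is a stop (sonority 1), /ŋ/ is a nasal (sonority 3), /x/ is a fricative (sonority 2).
Coda profile 6-1-3-2 — does not strictly fall throughout.

no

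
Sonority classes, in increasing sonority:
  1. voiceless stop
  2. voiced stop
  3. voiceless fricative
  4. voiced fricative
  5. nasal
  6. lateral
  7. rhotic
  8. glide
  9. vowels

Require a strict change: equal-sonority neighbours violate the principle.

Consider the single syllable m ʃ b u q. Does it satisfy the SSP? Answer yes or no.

Onset: /m/ is a nasal (sonority 5), /ʃ/ is a voiceless fricative (sonority 3), /b/ is a voiced stop (sonority 2); then the nucleus /u/ (sonority 9).
Onset profile 5-3-2-9 — does not strictly rise throughout.
Coda: /q/ is a voiceless stop (sonority 1).
Coda profile 9-1 — falls from the nucleus.

no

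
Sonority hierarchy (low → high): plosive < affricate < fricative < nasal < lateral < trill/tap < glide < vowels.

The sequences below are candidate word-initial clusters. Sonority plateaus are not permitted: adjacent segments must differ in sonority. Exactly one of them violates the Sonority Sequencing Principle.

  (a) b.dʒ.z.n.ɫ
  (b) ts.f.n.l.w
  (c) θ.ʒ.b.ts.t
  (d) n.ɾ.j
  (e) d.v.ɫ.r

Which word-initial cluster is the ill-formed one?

(a) b.dʒ.z.n.ɫ: profile 1-2-3-4-5 — obeys.
(b) ts.f.n.l.w: profile 2-3-4-5-7 — obeys.
(c) θ.ʒ.b.ts.t: profile 3-3-1-2-1 — violates.
(d) n.ɾ.j: profile 4-6-7 — obeys.
(e) d.v.ɫ.r: profile 1-3-5-6 — obeys.

c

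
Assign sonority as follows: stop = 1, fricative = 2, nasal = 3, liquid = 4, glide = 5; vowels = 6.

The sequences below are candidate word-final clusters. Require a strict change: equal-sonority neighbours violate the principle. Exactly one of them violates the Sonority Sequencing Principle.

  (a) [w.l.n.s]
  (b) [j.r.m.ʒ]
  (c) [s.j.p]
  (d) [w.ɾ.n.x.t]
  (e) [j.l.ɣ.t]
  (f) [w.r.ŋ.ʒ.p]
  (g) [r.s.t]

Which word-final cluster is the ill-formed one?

c

(a) [w.l.n.s]: profile 5-4-3-2 — obeys.
(b) [j.r.m.ʒ]: profile 5-4-3-2 — obeys.
(c) [s.j.p]: profile 2-5-1 — violates.
(d) [w.ɾ.n.x.t]: profile 5-4-3-2-1 — obeys.
(e) [j.l.ɣ.t]: profile 5-4-2-1 — obeys.
(f) [w.r.ŋ.ʒ.p]: profile 5-4-3-2-1 — obeys.
(g) [r.s.t]: profile 4-2-1 — obeys.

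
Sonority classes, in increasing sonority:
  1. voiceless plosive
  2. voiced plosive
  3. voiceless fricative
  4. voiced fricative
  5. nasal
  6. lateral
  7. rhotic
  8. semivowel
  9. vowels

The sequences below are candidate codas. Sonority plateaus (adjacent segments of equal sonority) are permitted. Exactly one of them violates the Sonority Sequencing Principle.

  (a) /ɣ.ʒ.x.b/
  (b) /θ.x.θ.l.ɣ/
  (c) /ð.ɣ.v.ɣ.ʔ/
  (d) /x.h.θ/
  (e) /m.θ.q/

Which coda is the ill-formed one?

b

(a) /ɣ.ʒ.x.b/: profile 4-4-3-2 — obeys.
(b) /θ.x.θ.l.ɣ/: profile 3-3-3-6-4 — violates.
(c) /ð.ɣ.v.ɣ.ʔ/: profile 4-4-4-4-1 — obeys.
(d) /x.h.θ/: profile 3-3-3 — obeys.
(e) /m.θ.q/: profile 5-3-1 — obeys.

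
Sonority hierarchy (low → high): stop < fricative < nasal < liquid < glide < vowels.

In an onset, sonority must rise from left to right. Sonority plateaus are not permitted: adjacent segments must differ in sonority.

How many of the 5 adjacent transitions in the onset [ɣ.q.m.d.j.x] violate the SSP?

3

/ɣ/ is a fricative (sonority 2).
/q/ is a stop (sonority 1).
/m/ is a nasal (sonority 3).
/d/ is a stop (sonority 1).
/j/ is a glide (sonority 5).
/x/ is a fricative (sonority 2).
/ɣ/→/q/: 2→1 (does not rise) — violation.
/q/→/m/: 1→3 (rises) — ok.
/m/→/d/: 3→1 (does not rise) — violation.
/d/→/j/: 1→5 (rises) — ok.
/j/→/x/: 5→2 (does not rise) — violation.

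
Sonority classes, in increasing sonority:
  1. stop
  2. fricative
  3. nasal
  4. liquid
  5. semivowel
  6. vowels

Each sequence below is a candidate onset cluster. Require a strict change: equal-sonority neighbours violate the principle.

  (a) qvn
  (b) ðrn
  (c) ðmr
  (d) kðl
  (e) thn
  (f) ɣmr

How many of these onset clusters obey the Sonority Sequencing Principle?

(a) 1-2-3 → obeys
(b) 2-4-3 → violates
(c) 2-3-4 → obeys
(d) 1-2-4 → obeys
(e) 1-2-3 → obeys
(f) 2-3-4 → obeys

5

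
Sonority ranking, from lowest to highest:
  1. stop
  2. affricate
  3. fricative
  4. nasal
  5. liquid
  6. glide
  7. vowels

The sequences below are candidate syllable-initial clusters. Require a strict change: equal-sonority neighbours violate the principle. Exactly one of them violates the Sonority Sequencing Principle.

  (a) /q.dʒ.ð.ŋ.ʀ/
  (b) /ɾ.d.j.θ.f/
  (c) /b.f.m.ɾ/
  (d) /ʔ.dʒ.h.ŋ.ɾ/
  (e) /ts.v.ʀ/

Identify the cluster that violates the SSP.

(a) 1-2-3-4-5 → obeys
(b) 5-1-6-3-3 → violates
(c) 1-3-4-5 → obeys
(d) 1-2-3-4-5 → obeys
(e) 2-3-5 → obeys

b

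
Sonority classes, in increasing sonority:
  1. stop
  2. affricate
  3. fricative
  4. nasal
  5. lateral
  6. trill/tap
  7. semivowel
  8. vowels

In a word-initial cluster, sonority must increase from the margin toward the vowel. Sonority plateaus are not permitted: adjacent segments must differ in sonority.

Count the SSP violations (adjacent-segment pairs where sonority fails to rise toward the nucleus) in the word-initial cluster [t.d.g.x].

2

/t/: stop = 1.
/d/: stop = 1.
/g/: stop = 1.
/x/: fricative = 3.
/t/→/d/: 1→1 (plateau) — violation.
/d/→/g/: 1→1 (plateau) — violation.
/g/→/x/: 1→3 (rises) — ok.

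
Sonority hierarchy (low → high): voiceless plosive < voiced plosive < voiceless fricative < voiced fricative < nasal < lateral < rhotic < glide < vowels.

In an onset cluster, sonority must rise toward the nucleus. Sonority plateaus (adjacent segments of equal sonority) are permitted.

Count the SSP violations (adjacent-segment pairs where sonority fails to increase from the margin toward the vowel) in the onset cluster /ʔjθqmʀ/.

2

/ʔ/: voiceless plosive = 1.
/j/: glide = 8.
/θ/: voiceless fricative = 3.
/q/: voiceless plosive = 1.
/m/: nasal = 5.
/ʀ/: rhotic = 7.
/ʔ/→/j/: 1→8 (rises) — ok.
/j/→/θ/: 8→3 (does not rise) — violation.
/θ/→/q/: 3→1 (does not rise) — violation.
/q/→/m/: 1→5 (rises) — ok.
/m/→/ʀ/: 5→7 (rises) — ok.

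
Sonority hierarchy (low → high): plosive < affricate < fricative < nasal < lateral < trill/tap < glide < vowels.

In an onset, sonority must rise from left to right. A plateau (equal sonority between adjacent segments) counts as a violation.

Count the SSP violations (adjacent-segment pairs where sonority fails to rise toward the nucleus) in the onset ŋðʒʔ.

3

/ŋ/ — nasal, sonority 4.
/ð/ — fricative, sonority 3.
/ʒ/ — fricative, sonority 3.
/ʔ/ — plosive, sonority 1.
/ŋ/→/ð/: 4→3 (does not rise) — violation.
/ð/→/ʒ/: 3→3 (plateau) — violation.
/ʒ/→/ʔ/: 3→1 (does not rise) — violation.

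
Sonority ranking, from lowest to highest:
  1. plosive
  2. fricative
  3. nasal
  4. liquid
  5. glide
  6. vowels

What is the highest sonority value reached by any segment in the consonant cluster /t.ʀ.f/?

/t/ is a plosive (sonority 1).
/ʀ/ is a liquid (sonority 4).
/f/ is a fricative (sonority 2).
The maximum is 4.

4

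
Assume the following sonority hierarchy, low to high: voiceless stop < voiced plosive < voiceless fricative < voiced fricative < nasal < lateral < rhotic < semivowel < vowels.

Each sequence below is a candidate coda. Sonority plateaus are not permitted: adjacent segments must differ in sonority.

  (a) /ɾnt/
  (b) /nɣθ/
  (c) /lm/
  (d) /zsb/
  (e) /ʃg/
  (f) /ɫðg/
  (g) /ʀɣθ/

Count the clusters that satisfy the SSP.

7

(a) sonority 7-5-1: well-formed.
(b) sonority 5-4-3: well-formed.
(c) sonority 6-5: well-formed.
(d) sonority 4-3-2: well-formed.
(e) sonority 3-2: well-formed.
(f) sonority 6-4-2: well-formed.
(g) sonority 7-4-3: well-formed.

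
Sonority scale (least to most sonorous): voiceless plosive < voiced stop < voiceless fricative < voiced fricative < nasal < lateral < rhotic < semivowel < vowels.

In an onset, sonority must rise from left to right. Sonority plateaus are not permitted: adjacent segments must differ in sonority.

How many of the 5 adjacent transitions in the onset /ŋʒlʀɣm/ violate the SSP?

2

/ŋ/: nasal = 5.
/ʒ/: voiced fricative = 4.
/l/: lateral = 6.
/ʀ/: rhotic = 7.
/ɣ/: voiced fricative = 4.
/m/: nasal = 5.
/ŋ/→/ʒ/: 5→4 (does not rise) — violation.
/ʒ/→/l/: 4→6 (rises) — ok.
/l/→/ʀ/: 6→7 (rises) — ok.
/ʀ/→/ɣ/: 7→4 (does not rise) — violation.
/ɣ/→/m/: 4→5 (rises) — ok.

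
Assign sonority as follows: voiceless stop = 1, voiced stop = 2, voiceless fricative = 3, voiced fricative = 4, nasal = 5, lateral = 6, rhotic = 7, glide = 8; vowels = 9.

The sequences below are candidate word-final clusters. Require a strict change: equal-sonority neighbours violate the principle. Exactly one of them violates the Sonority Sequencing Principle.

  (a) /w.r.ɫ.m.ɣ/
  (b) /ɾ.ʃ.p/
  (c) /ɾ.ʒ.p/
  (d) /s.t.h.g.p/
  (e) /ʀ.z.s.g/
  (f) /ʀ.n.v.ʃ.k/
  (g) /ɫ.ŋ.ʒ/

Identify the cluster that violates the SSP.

d

(a) 8-7-6-5-4 → obeys
(b) 7-3-1 → obeys
(c) 7-4-1 → obeys
(d) 3-1-3-2-1 → violates
(e) 7-4-3-2 → obeys
(f) 7-5-4-3-1 → obeys
(g) 6-5-4 → obeys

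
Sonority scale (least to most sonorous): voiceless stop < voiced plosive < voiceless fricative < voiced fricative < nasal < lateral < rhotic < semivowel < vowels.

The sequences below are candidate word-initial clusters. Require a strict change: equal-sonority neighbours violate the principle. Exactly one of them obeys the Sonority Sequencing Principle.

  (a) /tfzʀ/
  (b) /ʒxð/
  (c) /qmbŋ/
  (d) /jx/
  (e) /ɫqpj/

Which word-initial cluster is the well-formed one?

a

(a) /tfzʀ/: profile 1-3-4-7 — obeys.
(b) /ʒxð/: profile 4-3-4 — violates.
(c) /qmbŋ/: profile 1-5-2-5 — violates.
(d) /jx/: profile 8-3 — violates.
(e) /ɫqpj/: profile 6-1-1-8 — violates.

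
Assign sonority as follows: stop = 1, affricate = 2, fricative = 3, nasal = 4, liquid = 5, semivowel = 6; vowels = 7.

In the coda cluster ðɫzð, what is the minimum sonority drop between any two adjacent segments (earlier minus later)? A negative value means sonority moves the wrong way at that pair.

/ð/ — fricative, sonority 3.
/ɫ/ — liquid, sonority 5.
/z/ — fricative, sonority 3.
/ð/ — fricative, sonority 3.
/ð/→/ɫ/: change -2.
/ɫ/→/z/: change +2.
/z/→/ð/: change +0.
Minimum = -2.

-2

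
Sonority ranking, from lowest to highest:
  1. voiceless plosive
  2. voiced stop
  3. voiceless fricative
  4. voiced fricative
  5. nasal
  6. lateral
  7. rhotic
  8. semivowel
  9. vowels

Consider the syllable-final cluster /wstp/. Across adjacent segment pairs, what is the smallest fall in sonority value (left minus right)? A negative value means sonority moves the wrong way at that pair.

/w/: semivowel = 8.
/s/: voiceless fricative = 3.
/t/: voiceless plosive = 1.
/p/: voiceless plosive = 1.
/w/→/s/: change +5.
/s/→/t/: change +2.
/t/→/p/: change +0.
Minimum = 0.

0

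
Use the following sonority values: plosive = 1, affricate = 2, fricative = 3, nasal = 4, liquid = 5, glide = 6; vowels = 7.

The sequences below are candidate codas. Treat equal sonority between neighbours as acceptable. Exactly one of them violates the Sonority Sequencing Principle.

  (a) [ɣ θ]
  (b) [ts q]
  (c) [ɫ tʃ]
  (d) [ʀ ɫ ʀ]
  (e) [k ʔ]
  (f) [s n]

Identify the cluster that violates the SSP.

(a) 3-3 → obeys
(b) 2-1 → obeys
(c) 5-2 → obeys
(d) 5-5-5 → obeys
(e) 1-1 → obeys
(f) 3-4 → violates

f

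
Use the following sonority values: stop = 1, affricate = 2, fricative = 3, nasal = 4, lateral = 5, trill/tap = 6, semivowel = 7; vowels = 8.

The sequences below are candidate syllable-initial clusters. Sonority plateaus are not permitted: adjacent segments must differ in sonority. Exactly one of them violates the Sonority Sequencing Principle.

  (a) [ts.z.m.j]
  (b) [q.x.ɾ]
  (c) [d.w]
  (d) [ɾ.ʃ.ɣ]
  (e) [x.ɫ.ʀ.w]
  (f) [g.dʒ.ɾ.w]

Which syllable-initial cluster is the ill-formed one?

d

(a) sonority 2-3-4-7: well-formed.
(b) sonority 1-3-6: well-formed.
(c) sonority 1-7: well-formed.
(d) sonority 6-3-3: ill-formed.
(e) sonority 3-5-6-7: well-formed.
(f) sonority 1-2-6-7: well-formed.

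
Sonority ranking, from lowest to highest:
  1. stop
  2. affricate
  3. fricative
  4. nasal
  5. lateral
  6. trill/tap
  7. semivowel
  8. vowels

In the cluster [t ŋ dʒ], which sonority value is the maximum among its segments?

4

/t/ — stop, sonority 1.
/ŋ/ — nasal, sonority 4.
/dʒ/ — affricate, sonority 2.
The maximum is 4.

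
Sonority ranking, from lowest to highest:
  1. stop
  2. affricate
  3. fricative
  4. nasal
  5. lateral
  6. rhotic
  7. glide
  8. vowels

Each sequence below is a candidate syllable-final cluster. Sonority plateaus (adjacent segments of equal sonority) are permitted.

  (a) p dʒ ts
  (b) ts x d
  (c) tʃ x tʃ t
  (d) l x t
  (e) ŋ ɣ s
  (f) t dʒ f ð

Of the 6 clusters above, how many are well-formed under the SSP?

(a) sonority 1-2-2: ill-formed.
(b) sonority 2-3-1: ill-formed.
(c) sonority 2-3-2-1: ill-formed.
(d) sonority 5-3-1: well-formed.
(e) sonority 4-3-3: well-formed.
(f) sonority 1-2-3-3: ill-formed.

2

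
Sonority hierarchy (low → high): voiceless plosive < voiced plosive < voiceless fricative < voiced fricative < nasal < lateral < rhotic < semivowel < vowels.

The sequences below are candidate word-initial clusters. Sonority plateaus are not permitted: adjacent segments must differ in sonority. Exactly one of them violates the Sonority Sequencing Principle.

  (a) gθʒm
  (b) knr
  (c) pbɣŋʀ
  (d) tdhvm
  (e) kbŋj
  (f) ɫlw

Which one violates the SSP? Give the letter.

f

(a) 2-3-4-5 → obeys
(b) 1-5-7 → obeys
(c) 1-2-4-5-7 → obeys
(d) 1-2-3-4-5 → obeys
(e) 1-2-5-8 → obeys
(f) 6-6-8 → violates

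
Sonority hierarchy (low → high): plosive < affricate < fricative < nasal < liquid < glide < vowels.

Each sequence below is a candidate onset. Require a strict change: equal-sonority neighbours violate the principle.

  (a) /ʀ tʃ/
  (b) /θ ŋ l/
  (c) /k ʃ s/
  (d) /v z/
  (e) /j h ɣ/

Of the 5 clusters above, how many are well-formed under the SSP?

(a) 5-2 → violates
(b) 3-4-5 → obeys
(c) 1-3-3 → violates
(d) 3-3 → violates
(e) 6-3-3 → violates

1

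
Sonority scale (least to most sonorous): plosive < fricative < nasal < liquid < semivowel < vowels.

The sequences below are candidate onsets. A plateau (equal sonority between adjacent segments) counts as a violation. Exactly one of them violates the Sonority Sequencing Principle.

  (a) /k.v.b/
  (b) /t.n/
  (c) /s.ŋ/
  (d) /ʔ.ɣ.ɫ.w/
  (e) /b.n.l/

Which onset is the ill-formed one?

a

(a) /k.v.b/: profile 1-2-1 — violates.
(b) /t.n/: profile 1-3 — obeys.
(c) /s.ŋ/: profile 2-3 — obeys.
(d) /ʔ.ɣ.ɫ.w/: profile 1-2-4-5 — obeys.
(e) /b.n.l/: profile 1-3-4 — obeys.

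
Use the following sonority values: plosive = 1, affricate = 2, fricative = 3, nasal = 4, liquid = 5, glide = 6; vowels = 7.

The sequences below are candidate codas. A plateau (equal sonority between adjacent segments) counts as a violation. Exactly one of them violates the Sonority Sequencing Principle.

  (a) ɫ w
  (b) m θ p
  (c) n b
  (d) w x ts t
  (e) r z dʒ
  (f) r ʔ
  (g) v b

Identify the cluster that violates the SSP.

a

(a) 5-6 → violates
(b) 4-3-1 → obeys
(c) 4-1 → obeys
(d) 6-3-2-1 → obeys
(e) 5-3-2 → obeys
(f) 5-1 → obeys
(g) 3-1 → obeys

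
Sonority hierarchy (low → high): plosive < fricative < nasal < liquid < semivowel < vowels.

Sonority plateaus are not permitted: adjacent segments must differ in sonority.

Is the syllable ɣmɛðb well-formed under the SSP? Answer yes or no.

Onset: /ɣ/ is a fricative (sonority 2), /m/ is a nasal (sonority 3); then the nucleus /ɛ/ (sonority 6).
Onset profile 2-3-6 — rises to the nucleus.
Coda: /ð/ is a fricative (sonority 2), /b/ is a plosive (sonority 1).
Coda profile 6-2-1 — falls from the nucleus.

yes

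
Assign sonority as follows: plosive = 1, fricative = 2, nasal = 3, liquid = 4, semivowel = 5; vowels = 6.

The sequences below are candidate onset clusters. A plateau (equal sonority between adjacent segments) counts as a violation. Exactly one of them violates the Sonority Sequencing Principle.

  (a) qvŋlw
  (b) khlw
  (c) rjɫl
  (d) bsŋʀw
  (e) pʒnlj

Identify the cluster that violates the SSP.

c

(a) 1-2-3-4-5 → obeys
(b) 1-2-4-5 → obeys
(c) 4-5-4-4 → violates
(d) 1-2-3-4-5 → obeys
(e) 1-2-3-4-5 → obeys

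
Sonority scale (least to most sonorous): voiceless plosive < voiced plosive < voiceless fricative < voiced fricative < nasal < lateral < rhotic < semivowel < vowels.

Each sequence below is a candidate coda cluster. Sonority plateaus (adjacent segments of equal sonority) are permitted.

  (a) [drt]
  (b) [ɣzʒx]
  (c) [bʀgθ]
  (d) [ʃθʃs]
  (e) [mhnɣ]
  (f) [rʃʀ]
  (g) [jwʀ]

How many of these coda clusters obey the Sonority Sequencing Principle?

(a) sonority 2-7-1: ill-formed.
(b) sonority 4-4-4-3: well-formed.
(c) sonority 2-7-2-3: ill-formed.
(d) sonority 3-3-3-3: well-formed.
(e) sonority 5-3-5-4: ill-formed.
(f) sonority 7-3-7: ill-formed.
(g) sonority 8-8-7: well-formed.

3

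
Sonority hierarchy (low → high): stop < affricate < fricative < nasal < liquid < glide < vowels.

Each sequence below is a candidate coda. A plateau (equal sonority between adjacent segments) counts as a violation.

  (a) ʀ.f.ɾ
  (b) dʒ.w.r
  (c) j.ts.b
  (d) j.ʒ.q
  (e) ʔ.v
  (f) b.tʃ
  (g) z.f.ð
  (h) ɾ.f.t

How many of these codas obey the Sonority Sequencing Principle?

3

(a) sonority 5-3-5: ill-formed.
(b) sonority 2-6-5: ill-formed.
(c) sonority 6-2-1: well-formed.
(d) sonority 6-3-1: well-formed.
(e) sonority 1-3: ill-formed.
(f) sonority 1-2: ill-formed.
(g) sonority 3-3-3: ill-formed.
(h) sonority 5-3-1: well-formed.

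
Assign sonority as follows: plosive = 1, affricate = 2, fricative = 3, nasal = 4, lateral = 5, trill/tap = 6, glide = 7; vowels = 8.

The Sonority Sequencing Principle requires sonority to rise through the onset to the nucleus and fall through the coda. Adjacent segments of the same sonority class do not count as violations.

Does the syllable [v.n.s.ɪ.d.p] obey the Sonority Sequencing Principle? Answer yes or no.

Onset: /v/ is a fricative (sonority 3), /n/ is a nasal (sonority 4), /s/ is a fricative (sonority 3); then the nucleus /ɪ/ (sonority 8).
Onset profile 3-4-3-8 — does not rise throughout.
Coda: /d/ is a plosive (sonority 1), /p/ is a plosive (sonority 1).
Coda profile 8-1-1 — falls from the nucleus.

no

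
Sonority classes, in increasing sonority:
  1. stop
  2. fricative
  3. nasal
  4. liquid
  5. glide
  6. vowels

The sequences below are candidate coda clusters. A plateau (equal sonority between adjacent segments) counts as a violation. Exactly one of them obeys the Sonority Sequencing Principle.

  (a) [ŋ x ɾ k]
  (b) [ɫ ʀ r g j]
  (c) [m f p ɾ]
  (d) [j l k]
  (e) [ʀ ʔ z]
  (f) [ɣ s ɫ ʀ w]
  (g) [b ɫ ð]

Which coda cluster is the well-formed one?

(a) [ŋ x ɾ k]: profile 3-2-4-1 — violates.
(b) [ɫ ʀ r g j]: profile 4-4-4-1-5 — violates.
(c) [m f p ɾ]: profile 3-2-1-4 — violates.
(d) [j l k]: profile 5-4-1 — obeys.
(e) [ʀ ʔ z]: profile 4-1-2 — violates.
(f) [ɣ s ɫ ʀ w]: profile 2-2-4-4-5 — violates.
(g) [b ɫ ð]: profile 1-4-2 — violates.

d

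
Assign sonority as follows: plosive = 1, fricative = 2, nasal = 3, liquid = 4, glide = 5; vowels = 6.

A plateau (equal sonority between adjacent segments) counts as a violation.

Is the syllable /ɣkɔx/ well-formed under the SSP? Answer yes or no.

no

Onset: /ɣ/ is a fricative (sonority 2), /k/ is a plosive (sonority 1); then the nucleus /ɔ/ (sonority 6).
Onset profile 2-1-6 — does not strictly rise throughout.
Coda: /x/ is a fricative (sonority 2).
Coda profile 6-2 — falls from the nucleus.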